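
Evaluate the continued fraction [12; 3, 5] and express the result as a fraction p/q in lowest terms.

Collapse the nested fraction from the inside out:
Start with 5.
3 + 1/(5/1) = 3 + 1/5 = 16/5
12 + 1/(16/5) = 12 + 5/16 = 197/16

197/16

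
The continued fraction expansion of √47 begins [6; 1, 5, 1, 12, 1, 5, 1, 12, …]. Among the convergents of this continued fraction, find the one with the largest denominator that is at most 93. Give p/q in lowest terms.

a_0 = 6: 6/1  (≤ bound)
a_1 = 1: 7/1  (≤ bound)
a_2 = 5: 41/6  (≤ bound)
a_3 = 1: 48/7  (≤ bound)
a_4 = 12: 617/90  (≤ bound)
a_5 = 1: 665/97  (> 93, stop)

617/90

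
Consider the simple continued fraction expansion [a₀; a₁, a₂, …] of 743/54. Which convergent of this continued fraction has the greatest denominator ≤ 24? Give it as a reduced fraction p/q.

a_0 = 13: 13/1  (≤ bound)
a_1 = 1: 14/1  (≤ bound)
a_2 = 3: 55/4  (≤ bound)
a_3 = 6: 344/25  (> 24, stop)

55/4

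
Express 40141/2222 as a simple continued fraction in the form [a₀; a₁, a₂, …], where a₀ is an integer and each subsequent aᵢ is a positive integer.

Repeatedly divide and take the remainder:
40141 = 18·2222 + 145, so a_0 = 18
2222 = 15·145 + 47, so a_1 = 15
145 = 3·47 + 4, so a_2 = 3
47 = 11·4 + 3, so a_3 = 11
4 = 1·3 + 1, so a_4 = 1
3 = 3·1 + 0, so a_5 = 3

[18; 15, 3, 11, 1, 3]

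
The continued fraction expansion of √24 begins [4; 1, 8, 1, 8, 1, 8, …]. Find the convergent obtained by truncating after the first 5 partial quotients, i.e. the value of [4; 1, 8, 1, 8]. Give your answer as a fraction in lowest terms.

436/89

Build up convergents one term at a time:
a_0 = 4: 4/1
a_1 = 1: 5/1
a_2 = 8: 44/9
a_3 = 1: 49/10
a_4 = 8: 436/89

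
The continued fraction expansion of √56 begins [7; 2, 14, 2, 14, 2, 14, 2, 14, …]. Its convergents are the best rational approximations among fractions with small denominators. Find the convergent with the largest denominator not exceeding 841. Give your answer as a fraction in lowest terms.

a_0 = 7: 7/1  (≤ bound)
a_1 = 2: 15/2  (≤ bound)
a_2 = 14: 217/29  (≤ bound)
a_3 = 2: 449/60  (≤ bound)
a_4 = 14: 6503/869  (> 841, stop)

449/60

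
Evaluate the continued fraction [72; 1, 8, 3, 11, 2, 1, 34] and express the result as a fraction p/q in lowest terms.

2474563/33948

Start with 34.
1 + 1/(34/1) = 1 + 1/34 = 35/34
2 + 1/(35/34) = 2 + 34/35 = 104/35
11 + 1/(104/35) = 11 + 35/104 = 1179/104
3 + 1/(1179/104) = 3 + 104/1179 = 3641/1179
8 + 1/(3641/1179) = 8 + 1179/3641 = 30307/3641
1 + 1/(30307/3641) = 1 + 3641/30307 = 33948/30307
72 + 1/(33948/30307) = 72 + 30307/33948 = 2474563/33948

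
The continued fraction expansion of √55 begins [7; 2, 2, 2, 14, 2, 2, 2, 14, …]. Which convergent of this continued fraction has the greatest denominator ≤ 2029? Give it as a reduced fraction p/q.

6593/889

a_0 = 7: 7/1  (≤ bound)
a_1 = 2: 15/2  (≤ bound)
a_2 = 2: 37/5  (≤ bound)
a_3 = 2: 89/12  (≤ bound)
a_4 = 14: 1283/173  (≤ bound)
a_5 = 2: 2655/358  (≤ bound)
a_6 = 2: 6593/889  (≤ bound)
a_7 = 2: 15841/2136  (> 2029, stop)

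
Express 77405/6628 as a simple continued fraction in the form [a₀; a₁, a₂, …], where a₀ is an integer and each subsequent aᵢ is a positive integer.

[11; 1, 2, 9, 14, 1, 2, 5]

⌊77405/6628⌋ = 11, remainder 4497
⌊6628/4497⌋ = 1, remainder 2131
⌊4497/2131⌋ = 2, remainder 235
⌊2131/235⌋ = 9, remainder 16
⌊235/16⌋ = 14, remainder 11
⌊16/11⌋ = 1, remainder 5
⌊11/5⌋ = 2, remainder 1
⌊5/1⌋ = 5, remainder 0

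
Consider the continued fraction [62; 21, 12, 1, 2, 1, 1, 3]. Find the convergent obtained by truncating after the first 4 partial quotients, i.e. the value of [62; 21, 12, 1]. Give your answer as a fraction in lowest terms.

17001/274

Start with 1.
12 + 1/(1/1) = 12 + 1/1 = 13/1
21 + 1/(13/1) = 21 + 1/13 = 274/13
62 + 1/(274/13) = 62 + 13/274 = 17001/274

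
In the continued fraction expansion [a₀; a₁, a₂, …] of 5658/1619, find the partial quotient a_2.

47

⌊5658/1619⌋ = 3, remainder 801
⌊1619/801⌋ = 2, remainder 17
⌊801/17⌋ = 47, remainder 2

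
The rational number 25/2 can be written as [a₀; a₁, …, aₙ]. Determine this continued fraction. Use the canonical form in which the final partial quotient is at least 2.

⌊25/2⌋ = 12, remainder 1
⌊2/1⌋ = 2, remainder 0

[12; 2]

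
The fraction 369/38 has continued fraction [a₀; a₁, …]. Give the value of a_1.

1

Run the Euclidean algorithm, recording each quotient:
⌊369/38⌋ = 9, remainder 27
⌊38/27⌋ = 1, remainder 11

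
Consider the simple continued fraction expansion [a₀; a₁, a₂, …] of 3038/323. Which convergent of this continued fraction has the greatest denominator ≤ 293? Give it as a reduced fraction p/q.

1345/143

List convergents until the denominator exceeds the bound:
a_0 = 9: 9/1  (≤ bound)
a_1 = 2: 19/2  (≤ bound)
a_2 = 2: 47/5  (≤ bound)
a_3 = 6: 301/32  (≤ bound)
a_4 = 1: 348/37  (≤ bound)
a_5 = 3: 1345/143  (≤ bound)
a_6 = 2: 3038/323  (> 293, stop)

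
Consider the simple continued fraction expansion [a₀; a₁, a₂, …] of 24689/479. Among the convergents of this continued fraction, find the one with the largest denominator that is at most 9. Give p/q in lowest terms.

List convergents until the denominator exceeds the bound:
a_0 = 51: 51/1  (≤ bound)
a_1 = 1: 52/1  (≤ bound)
a_2 = 1: 103/2  (≤ bound)
a_3 = 5: 567/11  (> 9, stop)

103/2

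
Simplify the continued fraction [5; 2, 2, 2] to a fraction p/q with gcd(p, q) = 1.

65/12

Compute successive convergents:
a_0 = 5: 5/1
a_1 = 2: 11/2
a_2 = 2: 27/5
a_3 = 2: 65/12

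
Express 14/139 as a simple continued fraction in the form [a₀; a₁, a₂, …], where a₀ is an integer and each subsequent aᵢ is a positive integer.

⌊14/139⌋ = 0, remainder 14
⌊139/14⌋ = 9, remainder 13
⌊14/13⌋ = 1, remainder 1
⌊13/1⌋ = 13, remainder 0

[0; 9, 1, 13]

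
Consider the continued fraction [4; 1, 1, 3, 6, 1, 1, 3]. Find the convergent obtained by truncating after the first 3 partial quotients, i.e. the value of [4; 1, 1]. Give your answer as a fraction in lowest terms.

a_0 = 4: 4/1
a_1 = 1: 5/1
a_2 = 1: 9/2

9/2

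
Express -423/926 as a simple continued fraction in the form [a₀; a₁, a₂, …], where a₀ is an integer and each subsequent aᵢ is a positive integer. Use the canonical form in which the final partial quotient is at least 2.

[-1; 1, 1, 5, 3, 2, 11]

-423 ÷ 926 → quotient -1, remainder 503
926 ÷ 503 → quotient 1, remainder 423
503 ÷ 423 → quotient 1, remainder 80
423 ÷ 80 → quotient 5, remainder 23
80 ÷ 23 → quotient 3, remainder 11
23 ÷ 11 → quotient 2, remainder 1
11 ÷ 1 → quotient 11, remainder 0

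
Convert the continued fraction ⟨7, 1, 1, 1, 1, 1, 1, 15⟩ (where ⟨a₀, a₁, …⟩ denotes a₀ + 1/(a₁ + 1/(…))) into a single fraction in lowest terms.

1546/203

Start with 15.
1 + 1/(15/1) = 1 + 1/15 = 16/15
1 + 1/(16/15) = 1 + 15/16 = 31/16
1 + 1/(31/16) = 1 + 16/31 = 47/31
1 + 1/(47/31) = 1 + 31/47 = 78/47
1 + 1/(78/47) = 1 + 47/78 = 125/78
1 + 1/(125/78) = 1 + 78/125 = 203/125
7 + 1/(203/125) = 7 + 125/203 = 1546/203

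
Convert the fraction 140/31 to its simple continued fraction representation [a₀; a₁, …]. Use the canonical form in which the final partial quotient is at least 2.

[4; 1, 1, 15]

⌊140/31⌋ = 4, remainder 16
⌊31/16⌋ = 1, remainder 15
⌊16/15⌋ = 1, remainder 1
⌊15/1⌋ = 15, remainder 0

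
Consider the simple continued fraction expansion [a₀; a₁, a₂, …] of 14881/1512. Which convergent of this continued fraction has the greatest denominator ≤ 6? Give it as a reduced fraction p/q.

a_0 = 9: 9/1  (≤ bound)
a_1 = 1: 10/1  (≤ bound)
a_2 = 5: 59/6  (≤ bound)
a_3 = 3: 187/19  (> 6, stop)

59/6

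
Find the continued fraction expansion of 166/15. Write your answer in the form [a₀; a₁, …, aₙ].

Apply division with remainder until the remainder is 0:
166 ÷ 15 → quotient 11, remainder 1
15 ÷ 1 → quotient 15, remainder 0

[11; 15]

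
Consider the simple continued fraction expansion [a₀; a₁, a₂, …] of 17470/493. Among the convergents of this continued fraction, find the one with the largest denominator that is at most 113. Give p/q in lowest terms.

3331/94

List convergents until the denominator exceeds the bound:
a_0 = 35: 35/1  (≤ bound)
a_1 = 2: 71/2  (≤ bound)
a_2 = 3: 248/7  (≤ bound)
a_3 = 2: 567/16  (≤ bound)
a_4 = 2: 1382/39  (≤ bound)
a_5 = 2: 3331/94  (≤ bound)
a_6 = 1: 4713/133  (> 113, stop)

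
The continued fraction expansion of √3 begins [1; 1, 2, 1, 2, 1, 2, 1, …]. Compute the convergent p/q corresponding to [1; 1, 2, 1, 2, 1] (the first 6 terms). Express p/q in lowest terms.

26/15

Start with 1.
2 + 1/(1/1) = 2 + 1/1 = 3/1
1 + 1/(3/1) = 1 + 1/3 = 4/3
2 + 1/(4/3) = 2 + 3/4 = 11/4
1 + 1/(11/4) = 1 + 4/11 = 15/11
1 + 1/(15/11) = 1 + 11/15 = 26/15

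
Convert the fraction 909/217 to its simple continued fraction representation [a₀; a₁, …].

[4; 5, 3, 2, 2, 2]

Apply division with remainder until the remainder is 0:
⌊909/217⌋ = 4, remainder 41
⌊217/41⌋ = 5, remainder 12
⌊41/12⌋ = 3, remainder 5
⌊12/5⌋ = 2, remainder 2
⌊5/2⌋ = 2, remainder 1
⌊2/1⌋ = 2, remainder 0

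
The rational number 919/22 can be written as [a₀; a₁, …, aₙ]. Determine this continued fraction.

[41; 1, 3, 2, 2]

Apply division with remainder until the remainder is 0:
919 ÷ 22 → quotient 41, remainder 17
22 ÷ 17 → quotient 1, remainder 5
17 ÷ 5 → quotient 3, remainder 2
5 ÷ 2 → quotient 2, remainder 1
2 ÷ 1 → quotient 2, remainder 0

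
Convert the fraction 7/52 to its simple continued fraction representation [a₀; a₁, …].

Repeatedly divide and take the remainder:
⌊7/52⌋ = 0, remainder 7
⌊52/7⌋ = 7, remainder 3
⌊7/3⌋ = 2, remainder 1
⌊3/1⌋ = 3, remainder 0

[0; 7, 2, 3]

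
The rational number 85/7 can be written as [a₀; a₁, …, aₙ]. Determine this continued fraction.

[12; 7]

Apply division with remainder until the remainder is 0:
⌊85/7⌋ = 12, remainder 1
⌊7/1⌋ = 7, remainder 0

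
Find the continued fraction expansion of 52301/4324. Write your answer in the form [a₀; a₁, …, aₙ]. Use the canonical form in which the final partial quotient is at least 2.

[12; 10, 2, 7, 1, 3, 6]

Run the Euclidean algorithm, recording each quotient:
52301 ÷ 4324 → quotient 12, remainder 413
4324 ÷ 413 → quotient 10, remainder 194
413 ÷ 194 → quotient 2, remainder 25
194 ÷ 25 → quotient 7, remainder 19
25 ÷ 19 → quotient 1, remainder 6
19 ÷ 6 → quotient 3, remainder 1
6 ÷ 1 → quotient 6, remainder 0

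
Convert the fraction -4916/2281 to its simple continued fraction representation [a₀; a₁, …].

[-3; 1, 5, 2, 3, 1, 12, 3]

-4916 = -3·2281 + 1927, so a_0 = -3
2281 = 1·1927 + 354, so a_1 = 1
1927 = 5·354 + 157, so a_2 = 5
354 = 2·157 + 40, so a_3 = 2
157 = 3·40 + 37, so a_4 = 3
40 = 1·37 + 3, so a_5 = 1
37 = 12·3 + 1, so a_6 = 12
3 = 3·1 + 0, so a_7 = 3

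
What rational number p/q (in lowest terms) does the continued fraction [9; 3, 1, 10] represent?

a_0 = 9: 9/1
a_1 = 3: 28/3
a_2 = 1: 37/4
a_3 = 10: 398/43

398/43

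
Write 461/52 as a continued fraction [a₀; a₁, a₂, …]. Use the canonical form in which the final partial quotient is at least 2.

Apply division with remainder until the remainder is 0:
461 = 8·52 + 45, so a_0 = 8
52 = 1·45 + 7, so a_1 = 1
45 = 6·7 + 3, so a_2 = 6
7 = 2·3 + 1, so a_3 = 2
3 = 3·1 + 0, so a_4 = 3

[8; 1, 6, 2, 3]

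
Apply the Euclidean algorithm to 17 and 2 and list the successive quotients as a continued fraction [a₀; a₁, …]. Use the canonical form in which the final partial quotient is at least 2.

17 ÷ 2 → quotient 8, remainder 1
2 ÷ 1 → quotient 2, remainder 0

[8; 2]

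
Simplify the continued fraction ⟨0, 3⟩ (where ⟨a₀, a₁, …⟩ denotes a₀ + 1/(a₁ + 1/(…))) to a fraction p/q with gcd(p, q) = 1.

Work from the innermost term outward:
Start with 3.
0 + 1/(3/1) = 0 + 1/3 = 1/3

1/3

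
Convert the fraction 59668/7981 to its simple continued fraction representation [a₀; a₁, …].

[7; 2, 10, 34, 2, 5]

⌊59668/7981⌋ = 7, remainder 3801
⌊7981/3801⌋ = 2, remainder 379
⌊3801/379⌋ = 10, remainder 11
⌊379/11⌋ = 34, remainder 5
⌊11/5⌋ = 2, remainder 1
⌊5/1⌋ = 5, remainder 0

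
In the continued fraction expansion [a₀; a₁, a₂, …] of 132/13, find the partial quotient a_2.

132 = 10·13 + 2, so a_0 = 10
13 = 6·2 + 1, so a_1 = 6
2 = 2·1 + 0, so a_2 = 2

2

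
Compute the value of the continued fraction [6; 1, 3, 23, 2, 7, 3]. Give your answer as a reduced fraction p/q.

30110/4459

Start with 3.
7 + 1/(3/1) = 7 + 1/3 = 22/3
2 + 1/(22/3) = 2 + 3/22 = 47/22
23 + 1/(47/22) = 23 + 22/47 = 1103/47
3 + 1/(1103/47) = 3 + 47/1103 = 3356/1103
1 + 1/(3356/1103) = 1 + 1103/3356 = 4459/3356
6 + 1/(4459/3356) = 6 + 3356/4459 = 30110/4459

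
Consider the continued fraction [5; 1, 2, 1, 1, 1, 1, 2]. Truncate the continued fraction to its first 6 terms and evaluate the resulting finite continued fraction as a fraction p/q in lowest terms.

63/11

Start with 1.
1 + 1/(1/1) = 1 + 1/1 = 2/1
1 + 1/(2/1) = 1 + 1/2 = 3/2
2 + 1/(3/2) = 2 + 2/3 = 8/3
1 + 1/(8/3) = 1 + 3/8 = 11/8
5 + 1/(11/8) = 5 + 8/11 = 63/11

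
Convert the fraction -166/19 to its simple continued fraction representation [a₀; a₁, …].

⌊-166/19⌋ = -9, remainder 5
⌊19/5⌋ = 3, remainder 4
⌊5/4⌋ = 1, remainder 1
⌊4/1⌋ = 4, remainder 0

[-9; 3, 1, 4]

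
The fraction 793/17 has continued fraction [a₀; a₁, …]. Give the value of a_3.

1

793 = 46·17 + 11, so a_0 = 46
17 = 1·11 + 6, so a_1 = 1
11 = 1·6 + 5, so a_2 = 1
6 = 1·5 + 1, so a_3 = 1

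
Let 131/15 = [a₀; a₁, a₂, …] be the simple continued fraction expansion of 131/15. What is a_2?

2

131 ÷ 15 → quotient 8, remainder 11
15 ÷ 11 → quotient 1, remainder 4
11 ÷ 4 → quotient 2, remainder 3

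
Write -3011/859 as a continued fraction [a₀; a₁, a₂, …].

Run the Euclidean algorithm, recording each quotient:
⌊-3011/859⌋ = -4, remainder 425
⌊859/425⌋ = 2, remainder 9
⌊425/9⌋ = 47, remainder 2
⌊9/2⌋ = 4, remainder 1
⌊2/1⌋ = 2, remainder 0

[-4; 2, 47, 4, 2]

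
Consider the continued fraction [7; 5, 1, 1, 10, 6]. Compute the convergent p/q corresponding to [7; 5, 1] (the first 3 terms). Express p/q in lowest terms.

a_0 = 7: 7/1
a_1 = 5: 36/5
a_2 = 1: 43/6

43/6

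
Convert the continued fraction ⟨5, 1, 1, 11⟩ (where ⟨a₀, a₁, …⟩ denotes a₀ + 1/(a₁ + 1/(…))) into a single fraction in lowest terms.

Start with 11.
1 + 1/(11/1) = 1 + 1/11 = 12/11
1 + 1/(12/11) = 1 + 11/12 = 23/12
5 + 1/(23/12) = 5 + 12/23 = 127/23

127/23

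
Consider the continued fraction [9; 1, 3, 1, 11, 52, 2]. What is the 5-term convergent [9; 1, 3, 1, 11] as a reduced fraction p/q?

a_0 = 9: 9/1
a_1 = 1: 10/1
a_2 = 3: 39/4
a_3 = 1: 49/5
a_4 = 11: 578/59

578/59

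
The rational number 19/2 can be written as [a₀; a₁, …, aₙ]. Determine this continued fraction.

19 = 9·2 + 1, so a_0 = 9
2 = 2·1 + 0, so a_1 = 2

[9; 2]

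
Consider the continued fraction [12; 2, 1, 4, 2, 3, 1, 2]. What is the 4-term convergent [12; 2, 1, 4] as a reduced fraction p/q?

173/14

a_0 = 12: 12/1
a_1 = 2: 25/2
a_2 = 1: 37/3
a_3 = 4: 173/14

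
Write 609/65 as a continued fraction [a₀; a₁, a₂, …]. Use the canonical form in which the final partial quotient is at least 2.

[9; 2, 1, 2, 2, 3]

609 ÷ 65 → quotient 9, remainder 24
65 ÷ 24 → quotient 2, remainder 17
24 ÷ 17 → quotient 1, remainder 7
17 ÷ 7 → quotient 2, remainder 3
7 ÷ 3 → quotient 2, remainder 1
3 ÷ 1 → quotient 3, remainder 0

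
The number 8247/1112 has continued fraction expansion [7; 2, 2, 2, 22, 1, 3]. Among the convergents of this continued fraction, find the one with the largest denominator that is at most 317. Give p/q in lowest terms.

List convergents until the denominator exceeds the bound:
a_0 = 7: 7/1  (≤ bound)
a_1 = 2: 15/2  (≤ bound)
a_2 = 2: 37/5  (≤ bound)
a_3 = 2: 89/12  (≤ bound)
a_4 = 22: 1995/269  (≤ bound)
a_5 = 1: 2084/281  (≤ bound)
a_6 = 3: 8247/1112  (> 317, stop)

2084/281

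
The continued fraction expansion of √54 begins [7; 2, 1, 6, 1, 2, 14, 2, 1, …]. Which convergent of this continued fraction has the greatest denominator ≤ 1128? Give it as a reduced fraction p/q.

6959/947

a_0 = 7: 7/1  (≤ bound)
a_1 = 2: 15/2  (≤ bound)
a_2 = 1: 22/3  (≤ bound)
a_3 = 6: 147/20  (≤ bound)
a_4 = 1: 169/23  (≤ bound)
a_5 = 2: 485/66  (≤ bound)
a_6 = 14: 6959/947  (≤ bound)
a_7 = 2: 14403/1960  (> 1128, stop)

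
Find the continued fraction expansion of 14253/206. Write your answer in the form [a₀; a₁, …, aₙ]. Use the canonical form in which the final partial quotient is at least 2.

⌊14253/206⌋ = 69, remainder 39
⌊206/39⌋ = 5, remainder 11
⌊39/11⌋ = 3, remainder 6
⌊11/6⌋ = 1, remainder 5
⌊6/5⌋ = 1, remainder 1
⌊5/1⌋ = 5, remainder 0

[69; 5, 3, 1, 1, 5]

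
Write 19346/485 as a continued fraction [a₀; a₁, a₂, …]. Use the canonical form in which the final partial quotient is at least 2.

[39; 1, 7, 1, 53]

Apply division with remainder until the remainder is 0:
19346 = 39·485 + 431, so a_0 = 39
485 = 1·431 + 54, so a_1 = 1
431 = 7·54 + 53, so a_2 = 7
54 = 1·53 + 1, so a_3 = 1
53 = 53·1 + 0, so a_4 = 53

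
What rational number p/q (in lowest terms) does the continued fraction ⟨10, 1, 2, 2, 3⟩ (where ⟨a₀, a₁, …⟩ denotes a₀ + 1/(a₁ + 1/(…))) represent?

257/24

a_0 = 10: 10/1
a_1 = 1: 11/1
a_2 = 2: 32/3
a_3 = 2: 75/7
a_4 = 3: 257/24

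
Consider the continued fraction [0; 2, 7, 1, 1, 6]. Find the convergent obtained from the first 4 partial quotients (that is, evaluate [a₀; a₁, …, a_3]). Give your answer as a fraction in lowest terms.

8/17

Start with 1.
7 + 1/(1/1) = 7 + 1/1 = 8/1
2 + 1/(8/1) = 2 + 1/8 = 17/8
0 + 1/(17/8) = 0 + 8/17 = 8/17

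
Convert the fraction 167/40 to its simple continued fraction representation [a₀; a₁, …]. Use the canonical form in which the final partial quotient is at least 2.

Apply division with remainder until the remainder is 0:
⌊167/40⌋ = 4, remainder 7
⌊40/7⌋ = 5, remainder 5
⌊7/5⌋ = 1, remainder 2
⌊5/2⌋ = 2, remainder 1
⌊2/1⌋ = 2, remainder 0

[4; 5, 1, 2, 2]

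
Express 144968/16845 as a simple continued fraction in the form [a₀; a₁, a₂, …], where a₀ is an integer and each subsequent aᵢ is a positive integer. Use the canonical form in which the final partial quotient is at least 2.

[8; 1, 1, 1, 1, 6, 14, 36]

144968 = 8·16845 + 10208, so a_0 = 8
16845 = 1·10208 + 6637, so a_1 = 1
10208 = 1·6637 + 3571, so a_2 = 1
6637 = 1·3571 + 3066, so a_3 = 1
3571 = 1·3066 + 505, so a_4 = 1
3066 = 6·505 + 36, so a_5 = 6
505 = 14·36 + 1, so a_6 = 14
36 = 36·1 + 0, so a_7 = 36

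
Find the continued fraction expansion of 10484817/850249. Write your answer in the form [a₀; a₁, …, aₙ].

[12; 3, 59, 5, 2, 7, 7, 8]

10484817 = 12·850249 + 281829, so a_0 = 12
850249 = 3·281829 + 4762, so a_1 = 3
281829 = 59·4762 + 871, so a_2 = 59
4762 = 5·871 + 407, so a_3 = 5
871 = 2·407 + 57, so a_4 = 2
407 = 7·57 + 8, so a_5 = 7
57 = 7·8 + 1, so a_6 = 7
8 = 8·1 + 0, so a_7 = 8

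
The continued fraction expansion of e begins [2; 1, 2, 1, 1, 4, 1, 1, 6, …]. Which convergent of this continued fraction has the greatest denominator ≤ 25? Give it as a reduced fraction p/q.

19/7

a_0 = 2: 2/1  (≤ bound)
a_1 = 1: 3/1  (≤ bound)
a_2 = 2: 8/3  (≤ bound)
a_3 = 1: 11/4  (≤ bound)
a_4 = 1: 19/7  (≤ bound)
a_5 = 4: 87/32  (> 25, stop)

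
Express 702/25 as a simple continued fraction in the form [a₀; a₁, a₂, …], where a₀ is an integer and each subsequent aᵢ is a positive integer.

[28; 12, 2]

702 ÷ 25 → quotient 28, remainder 2
25 ÷ 2 → quotient 12, remainder 1
2 ÷ 1 → quotient 2, remainder 0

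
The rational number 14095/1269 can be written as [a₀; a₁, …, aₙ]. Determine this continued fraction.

[11; 9, 3, 45]

14095 ÷ 1269 → quotient 11, remainder 136
1269 ÷ 136 → quotient 9, remainder 45
136 ÷ 45 → quotient 3, remainder 1
45 ÷ 1 → quotient 45, remainder 0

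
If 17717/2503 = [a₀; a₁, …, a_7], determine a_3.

3

17717 ÷ 2503 → quotient 7, remainder 196
2503 ÷ 196 → quotient 12, remainder 151
196 ÷ 151 → quotient 1, remainder 45
151 ÷ 45 → quotient 3, remainder 16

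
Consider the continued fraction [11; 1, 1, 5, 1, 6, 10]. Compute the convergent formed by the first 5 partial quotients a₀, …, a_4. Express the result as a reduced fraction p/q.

Start with 1.
5 + 1/(1/1) = 5 + 1/1 = 6/1
1 + 1/(6/1) = 1 + 1/6 = 7/6
1 + 1/(7/6) = 1 + 6/7 = 13/7
11 + 1/(13/7) = 11 + 7/13 = 150/13

150/13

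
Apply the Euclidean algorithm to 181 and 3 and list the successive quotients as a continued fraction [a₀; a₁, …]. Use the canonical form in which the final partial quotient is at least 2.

181 ÷ 3 → quotient 60, remainder 1
3 ÷ 1 → quotient 3, remainder 0

[60; 3]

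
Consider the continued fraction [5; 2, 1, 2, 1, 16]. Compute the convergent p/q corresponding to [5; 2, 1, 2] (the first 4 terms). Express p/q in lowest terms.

Start with 2.
1 + 1/(2/1) = 1 + 1/2 = 3/2
2 + 1/(3/2) = 2 + 2/3 = 8/3
5 + 1/(8/3) = 5 + 3/8 = 43/8

43/8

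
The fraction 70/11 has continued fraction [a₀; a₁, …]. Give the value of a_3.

Apply division with remainder until the remainder is 0:
⌊70/11⌋ = 6, remainder 4
⌊11/4⌋ = 2, remainder 3
⌊4/3⌋ = 1, remainder 1
⌊3/1⌋ = 3, remainder 0

3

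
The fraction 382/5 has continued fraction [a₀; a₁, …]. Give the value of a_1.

2

382 ÷ 5 → quotient 76, remainder 2
5 ÷ 2 → quotient 2, remainder 1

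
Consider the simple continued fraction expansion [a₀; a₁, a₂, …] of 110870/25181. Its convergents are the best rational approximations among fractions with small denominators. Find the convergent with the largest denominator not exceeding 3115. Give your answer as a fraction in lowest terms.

List convergents until the denominator exceeds the bound:
a_0 = 4: 4/1  (≤ bound)
a_1 = 2: 9/2  (≤ bound)
a_2 = 2: 22/5  (≤ bound)
a_3 = 13: 295/67  (≤ bound)
a_4 = 3: 907/206  (≤ bound)
a_5 = 1: 1202/273  (≤ bound)
a_6 = 1: 2109/479  (≤ bound)
a_7 = 52: 110870/25181  (> 3115, stop)

2109/479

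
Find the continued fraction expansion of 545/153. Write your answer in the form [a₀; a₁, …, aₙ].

⌊545/153⌋ = 3, remainder 86
⌊153/86⌋ = 1, remainder 67
⌊86/67⌋ = 1, remainder 19
⌊67/19⌋ = 3, remainder 10
⌊19/10⌋ = 1, remainder 9
⌊10/9⌋ = 1, remainder 1
⌊9/1⌋ = 9, remainder 0

[3; 1, 1, 3, 1, 1, 9]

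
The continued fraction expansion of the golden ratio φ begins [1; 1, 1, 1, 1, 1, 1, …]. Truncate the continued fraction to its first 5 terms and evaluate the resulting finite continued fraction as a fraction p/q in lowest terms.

8/5

a_0 = 1: 1/1
a_1 = 1: 2/1
a_2 = 1: 3/2
a_3 = 1: 5/3
a_4 = 1: 8/5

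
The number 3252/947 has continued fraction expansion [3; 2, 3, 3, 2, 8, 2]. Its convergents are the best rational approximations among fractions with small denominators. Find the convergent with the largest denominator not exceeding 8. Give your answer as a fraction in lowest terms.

24/7

a_0 = 3: 3/1  (≤ bound)
a_1 = 2: 7/2  (≤ bound)
a_2 = 3: 24/7  (≤ bound)
a_3 = 3: 79/23  (> 8, stop)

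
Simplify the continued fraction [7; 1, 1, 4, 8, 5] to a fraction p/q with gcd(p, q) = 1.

2863/379

a_0 = 7: 7/1
a_1 = 1: 8/1
a_2 = 1: 15/2
a_3 = 4: 68/9
a_4 = 8: 559/74
a_5 = 5: 2863/379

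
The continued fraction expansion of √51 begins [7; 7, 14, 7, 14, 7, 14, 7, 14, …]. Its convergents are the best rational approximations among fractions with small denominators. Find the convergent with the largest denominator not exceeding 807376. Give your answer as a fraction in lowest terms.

499850/69993

List convergents until the denominator exceeds the bound:
a_0 = 7: 7/1  (≤ bound)
a_1 = 7: 50/7  (≤ bound)
a_2 = 14: 707/99  (≤ bound)
a_3 = 7: 4999/700  (≤ bound)
a_4 = 14: 70693/9899  (≤ bound)
a_5 = 7: 499850/69993  (≤ bound)
a_6 = 14: 7068593/989801  (> 807376, stop)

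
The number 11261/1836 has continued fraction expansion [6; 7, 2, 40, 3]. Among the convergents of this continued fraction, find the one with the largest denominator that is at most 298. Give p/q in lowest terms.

92/15

a_0 = 6: 6/1  (≤ bound)
a_1 = 7: 43/7  (≤ bound)
a_2 = 2: 92/15  (≤ bound)
a_3 = 40: 3723/607  (> 298, stop)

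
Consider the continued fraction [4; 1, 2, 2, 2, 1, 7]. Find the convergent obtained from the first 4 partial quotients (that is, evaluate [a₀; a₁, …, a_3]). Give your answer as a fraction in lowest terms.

Build up convergents one term at a time:
a_0 = 4: 4/1
a_1 = 1: 5/1
a_2 = 2: 14/3
a_3 = 2: 33/7

33/7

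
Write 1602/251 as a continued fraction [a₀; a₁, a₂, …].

[6; 2, 1, 1, 1, 1, 2, 7]

Run the Euclidean algorithm, recording each quotient:
1602 ÷ 251 → quotient 6, remainder 96
251 ÷ 96 → quotient 2, remainder 59
96 ÷ 59 → quotient 1, remainder 37
59 ÷ 37 → quotient 1, remainder 22
37 ÷ 22 → quotient 1, remainder 15
22 ÷ 15 → quotient 1, remainder 7
15 ÷ 7 → quotient 2, remainder 1
7 ÷ 1 → quotient 7, remainder 0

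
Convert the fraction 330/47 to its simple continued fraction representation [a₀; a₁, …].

Apply division with remainder until the remainder is 0:
330 ÷ 47 → quotient 7, remainder 1
47 ÷ 1 → quotient 47, remainder 0

[7; 47]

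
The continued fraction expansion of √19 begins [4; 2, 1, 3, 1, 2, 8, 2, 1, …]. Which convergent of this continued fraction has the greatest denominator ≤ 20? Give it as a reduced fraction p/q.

List convergents until the denominator exceeds the bound:
a_0 = 4: 4/1  (≤ bound)
a_1 = 2: 9/2  (≤ bound)
a_2 = 1: 13/3  (≤ bound)
a_3 = 3: 48/11  (≤ bound)
a_4 = 1: 61/14  (≤ bound)
a_5 = 2: 170/39  (> 20, stop)

61/14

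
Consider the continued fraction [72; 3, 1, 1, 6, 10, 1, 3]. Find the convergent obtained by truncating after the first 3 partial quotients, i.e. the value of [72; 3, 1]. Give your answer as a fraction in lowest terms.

289/4

Start with 1.
3 + 1/(1/1) = 3 + 1/1 = 4/1
72 + 1/(4/1) = 72 + 1/4 = 289/4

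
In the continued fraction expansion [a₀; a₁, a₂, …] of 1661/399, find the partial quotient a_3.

4

⌊1661/399⌋ = 4, remainder 65
⌊399/65⌋ = 6, remainder 9
⌊65/9⌋ = 7, remainder 2
⌊9/2⌋ = 4, remainder 1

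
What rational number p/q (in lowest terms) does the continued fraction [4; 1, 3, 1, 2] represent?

a_0 = 4: 4/1
a_1 = 1: 5/1
a_2 = 3: 19/4
a_3 = 1: 24/5
a_4 = 2: 67/14

67/14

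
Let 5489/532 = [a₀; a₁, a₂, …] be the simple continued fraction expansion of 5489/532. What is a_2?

⌊5489/532⌋ = 10, remainder 169
⌊532/169⌋ = 3, remainder 25
⌊169/25⌋ = 6, remainder 19

6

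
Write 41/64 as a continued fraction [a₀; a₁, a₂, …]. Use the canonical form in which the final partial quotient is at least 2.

[0; 1, 1, 1, 3, 1, 1, 2]

41 = 0·64 + 41, so a_0 = 0
64 = 1·41 + 23, so a_1 = 1
41 = 1·23 + 18, so a_2 = 1
23 = 1·18 + 5, so a_3 = 1
18 = 3·5 + 3, so a_4 = 3
5 = 1·3 + 2, so a_5 = 1
3 = 1·2 + 1, so a_6 = 1
2 = 2·1 + 0, so a_7 = 2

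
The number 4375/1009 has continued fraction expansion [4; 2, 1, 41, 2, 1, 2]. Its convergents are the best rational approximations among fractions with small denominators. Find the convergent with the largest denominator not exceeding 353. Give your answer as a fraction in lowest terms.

List convergents until the denominator exceeds the bound:
a_0 = 4: 4/1  (≤ bound)
a_1 = 2: 9/2  (≤ bound)
a_2 = 1: 13/3  (≤ bound)
a_3 = 41: 542/125  (≤ bound)
a_4 = 2: 1097/253  (≤ bound)
a_5 = 1: 1639/378  (> 353, stop)

1097/253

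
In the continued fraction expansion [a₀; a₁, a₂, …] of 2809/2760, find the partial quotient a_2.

3

Repeatedly divide and take the remainder:
⌊2809/2760⌋ = 1, remainder 49
⌊2760/49⌋ = 56, remainder 16
⌊49/16⌋ = 3, remainder 1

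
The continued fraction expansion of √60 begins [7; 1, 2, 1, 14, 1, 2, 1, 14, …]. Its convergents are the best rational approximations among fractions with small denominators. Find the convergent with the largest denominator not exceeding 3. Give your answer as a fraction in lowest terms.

23/3

a_0 = 7: 7/1  (≤ bound)
a_1 = 1: 8/1  (≤ bound)
a_2 = 2: 23/3  (≤ bound)
a_3 = 1: 31/4  (> 3, stop)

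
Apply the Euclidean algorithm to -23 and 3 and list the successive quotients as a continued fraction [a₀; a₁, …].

Apply division with remainder until the remainder is 0:
⌊-23/3⌋ = -8, remainder 1
⌊3/1⌋ = 3, remainder 0

[-8; 3]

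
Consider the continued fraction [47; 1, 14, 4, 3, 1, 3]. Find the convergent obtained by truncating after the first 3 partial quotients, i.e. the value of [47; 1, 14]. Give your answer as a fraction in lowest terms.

Build up convergents one term at a time:
a_0 = 47: 47/1
a_1 = 1: 48/1
a_2 = 14: 719/15

719/15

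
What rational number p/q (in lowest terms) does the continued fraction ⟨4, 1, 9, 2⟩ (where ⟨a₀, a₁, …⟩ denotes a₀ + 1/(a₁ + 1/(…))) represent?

103/21

Start with 2.
9 + 1/(2/1) = 9 + 1/2 = 19/2
1 + 1/(19/2) = 1 + 2/19 = 21/19
4 + 1/(21/19) = 4 + 19/21 = 103/21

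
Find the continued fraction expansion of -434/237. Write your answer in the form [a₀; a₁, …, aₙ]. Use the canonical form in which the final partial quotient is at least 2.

Repeatedly divide and take the remainder:
-434 = -2·237 + 40, so a_0 = -2
237 = 5·40 + 37, so a_1 = 5
40 = 1·37 + 3, so a_2 = 1
37 = 12·3 + 1, so a_3 = 12
3 = 3·1 + 0, so a_4 = 3

[-2; 5, 1, 12, 3]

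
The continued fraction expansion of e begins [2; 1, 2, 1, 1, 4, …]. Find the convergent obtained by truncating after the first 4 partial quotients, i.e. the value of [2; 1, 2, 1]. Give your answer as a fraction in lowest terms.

a_0 = 2: 2/1
a_1 = 1: 3/1
a_2 = 2: 8/3
a_3 = 1: 11/4

11/4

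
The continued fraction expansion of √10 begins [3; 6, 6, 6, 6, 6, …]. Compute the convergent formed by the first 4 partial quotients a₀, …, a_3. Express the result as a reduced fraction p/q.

Compute successive convergents:
a_0 = 3: 3/1
a_1 = 6: 19/6
a_2 = 6: 117/37
a_3 = 6: 721/228

721/228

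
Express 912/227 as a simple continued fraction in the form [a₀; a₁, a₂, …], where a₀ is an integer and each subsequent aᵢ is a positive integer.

912 = 4·227 + 4, so a_0 = 4
227 = 56·4 + 3, so a_1 = 56
4 = 1·3 + 1, so a_2 = 1
3 = 3·1 + 0, so a_3 = 3

[4; 56, 1, 3]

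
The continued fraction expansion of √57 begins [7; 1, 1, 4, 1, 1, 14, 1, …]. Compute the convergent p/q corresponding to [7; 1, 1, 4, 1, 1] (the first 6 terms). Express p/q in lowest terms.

a_0 = 7: 7/1
a_1 = 1: 8/1
a_2 = 1: 15/2
a_3 = 4: 68/9
a_4 = 1: 83/11
a_5 = 1: 151/20

151/20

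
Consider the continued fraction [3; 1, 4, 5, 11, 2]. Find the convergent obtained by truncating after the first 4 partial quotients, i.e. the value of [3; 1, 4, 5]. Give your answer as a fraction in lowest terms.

a_0 = 3: 3/1
a_1 = 1: 4/1
a_2 = 4: 19/5
a_3 = 5: 99/26

99/26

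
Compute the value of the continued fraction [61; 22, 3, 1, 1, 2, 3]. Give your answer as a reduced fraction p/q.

Collapse the nested fraction from the inside out:
Start with 3.
2 + 1/(3/1) = 2 + 1/3 = 7/3
1 + 1/(7/3) = 1 + 3/7 = 10/7
1 + 1/(10/7) = 1 + 7/10 = 17/10
3 + 1/(17/10) = 3 + 10/17 = 61/17
22 + 1/(61/17) = 22 + 17/61 = 1359/61
61 + 1/(1359/61) = 61 + 61/1359 = 82960/1359

82960/1359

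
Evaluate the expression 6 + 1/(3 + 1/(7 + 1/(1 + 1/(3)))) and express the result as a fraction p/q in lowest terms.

613/97

Use the convergent recurrence hₖ = aₖ·hₖ₋₁ + hₖ₋₂ (and likewise for the denominators kₖ):
a_0 = 6: 6/1
a_1 = 3: 19/3
a_2 = 7: 139/22
a_3 = 1: 158/25
a_4 = 3: 613/97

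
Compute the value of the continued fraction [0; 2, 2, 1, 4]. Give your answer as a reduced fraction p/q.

14/33

Start with 4.
1 + 1/(4/1) = 1 + 1/4 = 5/4
2 + 1/(5/4) = 2 + 4/5 = 14/5
2 + 1/(14/5) = 2 + 5/14 = 33/14
0 + 1/(33/14) = 0 + 14/33 = 14/33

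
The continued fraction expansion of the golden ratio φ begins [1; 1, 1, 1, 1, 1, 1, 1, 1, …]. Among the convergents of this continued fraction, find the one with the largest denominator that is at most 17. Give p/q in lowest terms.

21/13

List convergents until the denominator exceeds the bound:
a_0 = 1: 1/1  (≤ bound)
a_1 = 1: 2/1  (≤ bound)
a_2 = 1: 3/2  (≤ bound)
a_3 = 1: 5/3  (≤ bound)
a_4 = 1: 8/5  (≤ bound)
a_5 = 1: 13/8  (≤ bound)
a_6 = 1: 21/13  (≤ bound)
a_7 = 1: 34/21  (> 17, stop)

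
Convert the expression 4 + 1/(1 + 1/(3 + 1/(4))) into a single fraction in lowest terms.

81/17

a_0 = 4: 4/1
a_1 = 1: 5/1
a_2 = 3: 19/4
a_3 = 4: 81/17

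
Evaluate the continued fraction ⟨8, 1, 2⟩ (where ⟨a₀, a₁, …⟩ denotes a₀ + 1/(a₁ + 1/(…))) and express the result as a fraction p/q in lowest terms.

26/3

a_0 = 8: 8/1
a_1 = 1: 9/1
a_2 = 2: 26/3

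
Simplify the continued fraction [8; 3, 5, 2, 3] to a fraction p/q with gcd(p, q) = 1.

1006/121

Use the convergent recurrence hₖ = aₖ·hₖ₋₁ + hₖ₋₂ (and likewise for the denominators kₖ):
a_0 = 8: 8/1
a_1 = 3: 25/3
a_2 = 5: 133/16
a_3 = 2: 291/35
a_4 = 3: 1006/121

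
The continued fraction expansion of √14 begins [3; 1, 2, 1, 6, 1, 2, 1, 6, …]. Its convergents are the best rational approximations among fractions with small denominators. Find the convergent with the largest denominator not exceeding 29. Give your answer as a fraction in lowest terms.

List convergents until the denominator exceeds the bound:
a_0 = 3: 3/1  (≤ bound)
a_1 = 1: 4/1  (≤ bound)
a_2 = 2: 11/3  (≤ bound)
a_3 = 1: 15/4  (≤ bound)
a_4 = 6: 101/27  (≤ bound)
a_5 = 1: 116/31  (> 29, stop)

101/27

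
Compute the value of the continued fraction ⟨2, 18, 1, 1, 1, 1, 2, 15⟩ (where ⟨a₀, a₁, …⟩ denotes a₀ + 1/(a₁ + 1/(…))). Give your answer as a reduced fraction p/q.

Collapse the nested fraction from the inside out:
Start with 15.
2 + 1/(15/1) = 2 + 1/15 = 31/15
1 + 1/(31/15) = 1 + 15/31 = 46/31
1 + 1/(46/31) = 1 + 31/46 = 77/46
1 + 1/(77/46) = 1 + 46/77 = 123/77
1 + 1/(123/77) = 1 + 77/123 = 200/123
18 + 1/(200/123) = 18 + 123/200 = 3723/200
2 + 1/(3723/200) = 2 + 200/3723 = 7646/3723

7646/3723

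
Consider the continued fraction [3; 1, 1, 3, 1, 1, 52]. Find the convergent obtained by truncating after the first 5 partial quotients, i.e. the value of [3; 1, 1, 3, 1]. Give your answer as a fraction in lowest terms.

a_0 = 3: 3/1
a_1 = 1: 4/1
a_2 = 1: 7/2
a_3 = 3: 25/7
a_4 = 1: 32/9

32/9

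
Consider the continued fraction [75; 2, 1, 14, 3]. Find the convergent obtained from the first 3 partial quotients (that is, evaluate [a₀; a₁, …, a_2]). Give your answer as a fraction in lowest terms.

226/3

Compute successive convergents:
a_0 = 75: 75/1
a_1 = 2: 151/2
a_2 = 1: 226/3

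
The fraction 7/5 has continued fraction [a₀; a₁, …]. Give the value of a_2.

2

Run the Euclidean algorithm, recording each quotient:
7 ÷ 5 → quotient 1, remainder 2
5 ÷ 2 → quotient 2, remainder 1
2 ÷ 1 → quotient 2, remainder 0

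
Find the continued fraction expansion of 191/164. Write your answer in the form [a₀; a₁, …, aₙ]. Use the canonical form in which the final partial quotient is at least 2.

[1; 6, 13, 2]

191 ÷ 164 → quotient 1, remainder 27
164 ÷ 27 → quotient 6, remainder 2
27 ÷ 2 → quotient 13, remainder 1
2 ÷ 1 → quotient 2, remainder 0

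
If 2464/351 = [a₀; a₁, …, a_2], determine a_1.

⌊2464/351⌋ = 7, remainder 7
⌊351/7⌋ = 50, remainder 1

50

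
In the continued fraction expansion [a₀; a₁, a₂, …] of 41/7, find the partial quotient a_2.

6

Run the Euclidean algorithm, recording each quotient:
41 = 5·7 + 6, so a_0 = 5
7 = 1·6 + 1, so a_1 = 1
6 = 6·1 + 0, so a_2 = 6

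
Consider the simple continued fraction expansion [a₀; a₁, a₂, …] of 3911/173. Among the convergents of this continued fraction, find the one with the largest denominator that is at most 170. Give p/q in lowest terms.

a_0 = 22: 22/1  (≤ bound)
a_1 = 1: 23/1  (≤ bound)
a_2 = 1: 45/2  (≤ bound)
a_3 = 1: 68/3  (≤ bound)
a_4 = 1: 113/5  (≤ bound)
a_5 = 5: 633/28  (≤ bound)
a_6 = 6: 3911/173  (> 170, stop)

633/28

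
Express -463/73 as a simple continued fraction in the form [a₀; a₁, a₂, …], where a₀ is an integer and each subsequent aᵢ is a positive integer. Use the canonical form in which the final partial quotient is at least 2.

⌊-463/73⌋ = -7, remainder 48
⌊73/48⌋ = 1, remainder 25
⌊48/25⌋ = 1, remainder 23
⌊25/23⌋ = 1, remainder 2
⌊23/2⌋ = 11, remainder 1
⌊2/1⌋ = 2, remainder 0

[-7; 1, 1, 1, 11, 2]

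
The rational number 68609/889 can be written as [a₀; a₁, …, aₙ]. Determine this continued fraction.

[77; 5, 1, 2, 3, 7, 2]

⌊68609/889⌋ = 77, remainder 156
⌊889/156⌋ = 5, remainder 109
⌊156/109⌋ = 1, remainder 47
⌊109/47⌋ = 2, remainder 15
⌊47/15⌋ = 3, remainder 2
⌊15/2⌋ = 7, remainder 1
⌊2/1⌋ = 2, remainder 0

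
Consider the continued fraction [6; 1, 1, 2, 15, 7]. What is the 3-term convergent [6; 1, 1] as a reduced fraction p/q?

a_0 = 6: 6/1
a_1 = 1: 7/1
a_2 = 1: 13/2

13/2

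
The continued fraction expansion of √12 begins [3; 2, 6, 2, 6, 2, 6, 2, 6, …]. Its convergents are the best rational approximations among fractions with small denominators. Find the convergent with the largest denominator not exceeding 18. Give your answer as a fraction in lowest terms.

a_0 = 3: 3/1  (≤ bound)
a_1 = 2: 7/2  (≤ bound)
a_2 = 6: 45/13  (≤ bound)
a_3 = 2: 97/28  (> 18, stop)

45/13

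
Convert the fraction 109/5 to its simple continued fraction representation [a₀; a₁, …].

Apply division with remainder until the remainder is 0:
⌊109/5⌋ = 21, remainder 4
⌊5/4⌋ = 1, remainder 1
⌊4/1⌋ = 4, remainder 0

[21; 1, 4]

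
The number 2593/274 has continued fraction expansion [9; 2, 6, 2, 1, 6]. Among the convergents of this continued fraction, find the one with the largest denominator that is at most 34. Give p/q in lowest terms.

265/28

a_0 = 9: 9/1  (≤ bound)
a_1 = 2: 19/2  (≤ bound)
a_2 = 6: 123/13  (≤ bound)
a_3 = 2: 265/28  (≤ bound)
a_4 = 1: 388/41  (> 34, stop)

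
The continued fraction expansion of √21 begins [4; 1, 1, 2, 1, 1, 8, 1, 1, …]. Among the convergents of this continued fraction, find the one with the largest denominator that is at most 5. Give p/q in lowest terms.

23/5

a_0 = 4: 4/1  (≤ bound)
a_1 = 1: 5/1  (≤ bound)
a_2 = 1: 9/2  (≤ bound)
a_3 = 2: 23/5  (≤ bound)
a_4 = 1: 32/7  (> 5, stop)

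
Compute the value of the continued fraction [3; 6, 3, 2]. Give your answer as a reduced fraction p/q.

139/44

a_0 = 3: 3/1
a_1 = 6: 19/6
a_2 = 3: 60/19
a_3 = 2: 139/44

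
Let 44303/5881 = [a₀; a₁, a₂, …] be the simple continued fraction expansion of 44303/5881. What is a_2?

1

Apply division with remainder until the remainder is 0:
44303 ÷ 5881 → quotient 7, remainder 3136
5881 ÷ 3136 → quotient 1, remainder 2745
3136 ÷ 2745 → quotient 1, remainder 391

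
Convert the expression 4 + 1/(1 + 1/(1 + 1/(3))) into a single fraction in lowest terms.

a_0 = 4: 4/1
a_1 = 1: 5/1
a_2 = 1: 9/2
a_3 = 3: 32/7

32/7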